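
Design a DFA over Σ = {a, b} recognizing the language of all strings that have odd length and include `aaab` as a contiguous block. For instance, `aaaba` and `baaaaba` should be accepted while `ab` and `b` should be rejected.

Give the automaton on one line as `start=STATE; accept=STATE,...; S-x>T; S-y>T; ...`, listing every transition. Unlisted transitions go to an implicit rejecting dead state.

start=S0; accept=S9; S0-a>S1; S0-b>S2; S1-a>S3; S1-b>S0; S2-a>S4; S2-b>S0; S3-a>S5; S3-b>S2; S4-a>S6; S4-b>S2; S5-a>S7; S5-b>S8; S6-a>S7; S6-b>S0; S7-a>S5; S7-b>S9; S8-a>S9; S8-b>S9; S9-a>S8; S9-b>S8

Build one automaton per condition and run them in lockstep. The first has 2 states tracking the input length modulo 2; the second has 5 states tracking whether and how much of `aaab` has been seen. A product state is a pair (one from each), accepting exactly when both do.
With 10 states:
        a   b  
>  S0   S1  S2 
   S1   S3  S0 
   S2   S4  S0 
   S3   S5  S2 
   S4   S6  S2 
   S5   S7  S8 
   S6   S7  S0 
   S7   S5  S9 
   S8   S9  S9 
 * S9   S8  S8 
(> = start, * = accepting)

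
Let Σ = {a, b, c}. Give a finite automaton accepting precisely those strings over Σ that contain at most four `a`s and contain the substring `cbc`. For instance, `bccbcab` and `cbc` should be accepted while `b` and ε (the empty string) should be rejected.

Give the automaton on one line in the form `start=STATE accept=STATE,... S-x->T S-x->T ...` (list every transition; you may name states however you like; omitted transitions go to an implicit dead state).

start=q0 accept=q9,q13,q17,q19,q20 q0-a->q1 q0-b->q0 q0-c->q2 q1-a->q3 q1-b->q1 q1-c->q4 q2-a->q1 q2-b->q5 q2-c->q2 q3-a->q6 q3-b->q3 q3-c->q7 q4-a->q3 q4-b->q8 q4-c->q4 q5-a->q1 q5-b->q0 q5-c->q9 q6-a->q10 q6-b->q6 q6-c->q11 q7-a->q6 q7-b->q12 q7-c->q7 q8-a->q3 q8-b->q1 q8-c->q13 q9-a->q13 q9-b->q9 q9-c->q9 q10-a->q14 q10-b->q10 q10-c->q15 q11-a->q10 q11-b->q16 q11-c->q11 q12-a->q6 q12-b->q3 q12-c->q17 q13-a->q17 q13-b->q13 q13-c->q13 q14-a->q14 q14-b->q14 q14-c->q14 q15-a->q14 q15-b->q18 q15-c->q15 q16-a->q10 q16-b->q6 q16-c->q19 q17-a->q19 q17-b->q17 q17-c->q17 q18-a->q14 q18-b->q10 q18-c->q20 q19-a->q20 q19-b->q19 q19-c->q19 q20-a->q14 q20-b->q20 q20-c->q20

Handle the two conditions separately and then intersect. The first has 6 states tracking the count of `a`s, saturating at 5; the second has 4 states tracking whether and how much of `cbc` has been seen. A product state is a pair (one from each), accepting exactly when both do. After merging equivalent states the machine shrinks.
21 states suffice.
          a    b    c  
>  q0     q1   q0   q2 
   q1     q3   q1   q4 
   q2     q1   q5   q2 
   q3     q6   q3   q7 
   q4     q3   q8   q4 
   q5     q1   q0   q9 
   q6    q10   q6  q11 
   q7     q6  q12   q7 
   q8     q3   q1  q13 
 * q9    q13   q9   q9 
   q10   q14  q10  q15 
   q11   q10  q16  q11 
   q12    q6   q3  q17 
 * q13   q17  q13  q13 
   q14   q14  q14  q14 
   q15   q14  q18  q15 
   q16   q10   q6  q19 
 * q17   q19  q17  q17 
   q18   q14  q10  q20 
 * q19   q20  q19  q19 
 * q20   q14  q20  q20 
(> = start, * = accepting)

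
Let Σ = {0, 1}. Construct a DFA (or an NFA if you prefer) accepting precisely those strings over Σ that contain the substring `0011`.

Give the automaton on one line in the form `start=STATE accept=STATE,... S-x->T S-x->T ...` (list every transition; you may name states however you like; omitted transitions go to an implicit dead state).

Track how much of `0011` has been matched so far: state S0 is no progress, S4 is the absorbing accept state reached once `0011` has occurred. Intermediate states record partial matches; on a mismatch, fall back to the longest reusable overlap.
5 states suffice.
        0   1  
>  S0   S1  S0 
   S1   S2  S0 
   S2   S2  S3 
   S3   S1  S4 
 * S4   S4  S4 
(> = start, * = accepting)

start=S0 accept=S4 S0-0->S1 S0-1->S0 S1-0->S2 S1-1->S0 S2-0->S2 S2-1->S3 S3-0->S1 S3-1->S4 S4-0->S4 S4-1->S4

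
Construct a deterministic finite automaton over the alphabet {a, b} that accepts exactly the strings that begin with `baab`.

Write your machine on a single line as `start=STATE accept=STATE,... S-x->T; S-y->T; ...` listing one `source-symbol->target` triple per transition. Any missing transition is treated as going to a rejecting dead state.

start=q0; accept=q4; q0-a->q5; q0-b->q1; q1-a->q2; q1-b->q5; q2-a->q3; q2-b->q5; q3-a->q5; q3-b->q4; q4-a->q4; q4-b->q4; q5-a->q5; q5-b->q5

Walk along `baab` while the input agrees: from q0 take `b` to q1, and so on. Any deviation drops to the rejecting sink q5. Once q4 is reached the prefix is confirmed and every continuation is accepted.
        a   b  
>  q0   q5  q1 
   q1   q2  q5 
   q2   q3  q5 
   q3   q5  q4 
 * q4   q4  q4 
   q5   q5  q5 
(> = start, * = accepting)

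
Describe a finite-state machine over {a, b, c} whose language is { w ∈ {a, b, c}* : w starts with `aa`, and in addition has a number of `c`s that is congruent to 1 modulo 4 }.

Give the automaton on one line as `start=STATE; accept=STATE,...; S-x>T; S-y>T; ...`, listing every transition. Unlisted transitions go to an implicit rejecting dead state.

start=S0; accept=S6; S0-a>S1; S0-b>S2; S0-c>S3; S1-a>S4; S1-b>S2; S1-c>S3; S2-a>S2; S2-b>S2; S2-c>S3; S3-a>S3; S3-b>S3; S3-c>S5; S4-a>S4; S4-b>S4; S4-c>S6; S5-a>S5; S5-b>S5; S5-c>S7; S6-a>S6; S6-b>S6; S6-c>S8; S7-a>S7; S7-b>S7; S7-c>S2; S8-a>S8; S8-b>S8; S8-c>S9; S9-a>S9; S9-b>S9; S9-c>S4

Run two small machines in parallel and take their product. The first has 4 states tracking whether the input so far still matches the prefix `aa`; the second has 4 states tracking the count of `c`s modulo 4. A product state is a pair (one from each), accepting exactly when both do.
A 10-state machine:
        a   b   c  
>  S0   S1  S2  S3 
   S1   S4  S2  S3 
   S2   S2  S2  S3 
   S3   S3  S3  S5 
   S4   S4  S4  S6 
   S5   S5  S5  S7 
 * S6   S6  S6  S8 
   S7   S7  S7  S2 
   S8   S8  S8  S9 
   S9   S9  S9  S4 
(> = start, * = accepting)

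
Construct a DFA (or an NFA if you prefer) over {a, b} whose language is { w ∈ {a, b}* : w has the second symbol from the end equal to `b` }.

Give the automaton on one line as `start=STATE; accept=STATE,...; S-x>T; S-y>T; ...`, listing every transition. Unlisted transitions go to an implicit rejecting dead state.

A DFA must remember the last 2 symbols (since which symbol is second-to-last isn't known until the input ends). Use one state per possible window of the last ≤2 symbols; accept from those whose window starts with `b`.
A 7-state machine:
        a   b  
>  S0   S1  S2 
   S1   S3  S4 
   S2   S5  S6 
   S3   S3  S4 
   S4   S5  S6 
 * S5   S3  S4 
 * S6   S5  S6 
(> = start, * = accepting)

start=S0; accept=S5,S6; S0-a>S1; S0-b>S2; S1-a>S3; S1-b>S4; S2-a>S5; S2-b>S6; S3-a>S3; S3-b>S4; S4-a>S5; S4-b>S6; S5-a>S3; S5-b>S4; S6-a>S5; S6-b>S6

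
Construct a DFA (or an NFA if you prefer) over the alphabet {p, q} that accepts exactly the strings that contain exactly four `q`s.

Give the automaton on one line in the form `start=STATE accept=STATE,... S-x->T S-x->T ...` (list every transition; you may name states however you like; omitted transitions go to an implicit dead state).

Count `q`s, saturating at 5: states A through E mean 0 through 4 `q`s seen; F means more than 4. Each `q` increments (capped at F); other symbols loop. Accept from {E}.
With 6 states:
       p  q 
>  A   A  B 
   B   B  C 
   C   C  D 
   D   D  E 
 * E   E  F 
   F   F  F 
(> = start, * = accepting)

start=A accept=E A-p->A A-q->B B-p->B B-q->C C-p->C C-q->D D-p->D D-q->E E-p->E E-q->F F-p->F F-q->F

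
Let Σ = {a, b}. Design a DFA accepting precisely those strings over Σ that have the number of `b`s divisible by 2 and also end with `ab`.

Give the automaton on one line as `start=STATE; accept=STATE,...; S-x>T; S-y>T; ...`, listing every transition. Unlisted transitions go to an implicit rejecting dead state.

start=q0; accept=q3; q0-a>q0; q0-b>q1; q1-a>q2; q1-b>q0; q2-a>q2; q2-b>q3; q3-a>q0; q3-b>q1

Build one automaton per condition and run them in lockstep. One (2 states) tracks the count of `b`s modulo 2; the other (3 states) tracks how much of the suffix `ab` has currently been matched. Each combined state is a pair, one component from each; accept when both components accept. After merging equivalent states the machine shrinks.
With 4 states:
        a   b  
>  q0   q0  q1 
   q1   q2  q0 
   q2   q2  q3 
 * q3   q0  q1 
(> = start, * = accepting)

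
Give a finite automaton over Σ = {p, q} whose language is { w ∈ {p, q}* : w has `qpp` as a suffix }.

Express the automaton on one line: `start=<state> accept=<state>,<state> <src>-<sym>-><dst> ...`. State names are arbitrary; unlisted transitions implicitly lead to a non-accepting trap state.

start=S0 accept=S3 S0-p->S0 S0-q->S1 S1-p->S2 S1-q->S1 S2-p->S3 S2-q->S1 S3-p->S0 S3-q->S1

Let each state record the length of the longest suffix of the input read so far that is also a prefix of `qpp`. S1 means the last symbol is `q`; S2 means the last 2 symbols are `qp`; S3 means the last 3 symbols are `qpp`. Accept only at S3, where the string currently ends in `qpp`.
4 states suffice.
        p   q  
>  S0   S0  S1 
   S1   S2  S1 
   S2   S3  S1 
 * S3   S0  S1 
(> = start, * = accepting)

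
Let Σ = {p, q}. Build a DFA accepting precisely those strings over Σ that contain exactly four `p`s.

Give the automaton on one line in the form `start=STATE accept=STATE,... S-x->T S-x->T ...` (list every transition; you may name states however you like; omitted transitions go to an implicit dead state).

start=s0 accept=s4 s0-p->s1 s0-q->s0 s1-p->s2 s1-q->s1 s2-p->s3 s2-q->s2 s3-p->s4 s3-q->s3 s4-p->s5 s4-q->s4 s5-p->s5 s5-q->s5

Only the number of `p`s matters, and only up to 5. Make a chain s0 → s1 → s2 → s3 → s4 → s5 advanced by each `p` (with s5 absorbing); every other symbol self-loops. The accepting set is {s4}.
        p   q  
>  s0   s1  s0 
   s1   s2  s1 
   s2   s3  s2 
   s3   s4  s3 
 * s4   s5  s4 
   s5   s5  s5 
(> = start, * = accepting)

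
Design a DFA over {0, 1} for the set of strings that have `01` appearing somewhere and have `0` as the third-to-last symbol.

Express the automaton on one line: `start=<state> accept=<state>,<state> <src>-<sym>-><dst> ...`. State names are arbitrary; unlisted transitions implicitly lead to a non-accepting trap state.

start=A accept=E,F,G,K A-0->B A-1->A B-0->C B-1->D C-0->C C-1->E D-0->F D-1->G E-0->F E-1->G F-0->H F-1->D G-0->I G-1->J H-0->K H-1->E I-0->H I-1->D J-0->I J-1->J K-0->K K-1->E

Handle the two conditions separately and then intersect. One (3 states) tracks whether and how much of `01` has been seen; the other (15 states) tracks the last 3 symbols read. Each combined state is a pair, one component from each; accept when both components accept. After merging equivalent states the machine shrinks.
An 11-state machine:
       0  1 
>  A   B  A 
   B   C  D 
   C   C  E 
   D   F  G 
 * E   F  G 
 * F   H  D 
 * G   I  J 
   H   K  E 
   I   H  D 
   J   I  J 
 * K   K  E 
(> = start, * = accepting)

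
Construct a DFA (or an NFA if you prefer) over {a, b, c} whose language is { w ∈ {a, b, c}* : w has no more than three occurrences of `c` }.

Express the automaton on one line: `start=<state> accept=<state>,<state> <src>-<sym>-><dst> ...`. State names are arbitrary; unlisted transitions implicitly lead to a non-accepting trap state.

start=s0 accept=s0,s1,s2,s3 s0-a->s0 s0-b->s0 s0-c->s1 s1-a->s1 s1-b->s1 s1-c->s2 s2-a->s2 s2-b->s2 s2-c->s3 s3-a->s3 s3-b->s3 s3-c->s4 s4-a->s4 s4-b->s4 s4-c->s4

Only the number of `c`s matters, and only up to 4. Make a chain s0 → s1 → s2 → s3 → s4 advanced by each `c` (with s4 absorbing); every other symbol self-loops. The accepting set is {s0, s1, s2, s3}.
5 states suffice.
        a   b   c  
>* s0   s0  s0  s1 
 * s1   s1  s1  s2 
 * s2   s2  s2  s3 
 * s3   s3  s3  s4 
   s4   s4  s4  s4 
(> = start, * = accepting)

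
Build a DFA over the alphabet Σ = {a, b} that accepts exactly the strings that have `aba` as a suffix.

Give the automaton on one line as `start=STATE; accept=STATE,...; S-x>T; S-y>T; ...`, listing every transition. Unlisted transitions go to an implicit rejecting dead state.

Let each state record the length of the longest suffix of the input read so far that is also a prefix of `aba`. s1 means the last symbol is `a`; s2 means the last 2 symbols are `ab`; s3 means the last 3 symbols are `aba`. Accept only at s3, where the string currently ends in `aba`.
A 4-state machine:
        a   b  
>  s0   s1  s0 
   s1   s1  s2 
   s2   s3  s0 
 * s3   s1  s2 
(> = start, * = accepting)

start=s0; accept=s3; s0-a>s1; s0-b>s0; s1-a>s1; s1-b>s2; s2-a>s3; s2-b>s0; s3-a>s1; s3-b>s2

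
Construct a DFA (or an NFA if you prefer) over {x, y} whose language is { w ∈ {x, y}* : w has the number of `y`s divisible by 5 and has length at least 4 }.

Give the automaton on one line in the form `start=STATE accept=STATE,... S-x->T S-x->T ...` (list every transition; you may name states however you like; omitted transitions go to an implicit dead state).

start=A accept=K,P A-x->B A-y->C B-x->D B-y->E C-x->E C-y->F D-x->G D-y->H E-x->H E-y->I F-x->I F-y->J G-x->K G-y->L H-x->L H-y->M I-x->M I-y->N J-x->N J-y->O K-x->P K-y->Q L-x->Q L-y->R M-x->R M-y->S N-x->S N-y->T O-x->T O-y->P P-x->P P-y->Q Q-x->Q Q-y->R R-x->R R-y->S S-x->S S-y->T T-x->T T-y->P

Run two small machines in parallel and take their product. One (5 states) tracks the count of `y`s modulo 5; the other (6 states) tracks the input length, saturating at 5. Each combined state is a pair, one component from each; accept when both components accept.
20 states suffice.
       x  y 
>  A   B  C 
   B   D  E 
   C   E  F 
   D   G  H 
   E   H  I 
   F   I  J 
   G   K  L 
   H   L  M 
   I   M  N 
   J   N  O 
 * K   P  Q 
   L   Q  R 
   M   R  S 
   N   S  T 
   O   T  P 
 * P   P  Q 
   Q   Q  R 
   R   R  S 
   S   S  T 
   T   T  P 
(> = start, * = accepting)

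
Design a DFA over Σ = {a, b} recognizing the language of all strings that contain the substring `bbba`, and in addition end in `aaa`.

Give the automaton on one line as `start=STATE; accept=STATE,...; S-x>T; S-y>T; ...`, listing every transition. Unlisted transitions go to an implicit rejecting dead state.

Run two small machines in parallel and take their product. The first has 5 states tracking whether and how much of `bbba` has been seen; the second has 4 states tracking how much of the suffix `aaa` has currently been matched. A product state is a pair (one from each), accepting exactly when both do.
An 11-state machine:
          a    b  
>  S0     S1   S2 
   S1     S3   S2 
   S2     S1   S4 
   S3     S5   S2 
   S4     S1   S6 
   S5     S5   S2 
   S6     S7   S6 
   S7     S8   S9 
   S8    S10   S9 
   S9     S7   S9 
 * S10   S10   S9 
(> = start, * = accepting)

start=S0; accept=S10; S0-a>S1; S0-b>S2; S1-a>S3; S1-b>S2; S2-a>S1; S2-b>S4; S3-a>S5; S3-b>S2; S4-a>S1; S4-b>S6; S5-a>S5; S5-b>S2; S6-a>S7; S6-b>S6; S7-a>S8; S7-b>S9; S8-a>S10; S8-b>S9; S9-a>S7; S9-b>S9; S10-a>S10; S10-b>S9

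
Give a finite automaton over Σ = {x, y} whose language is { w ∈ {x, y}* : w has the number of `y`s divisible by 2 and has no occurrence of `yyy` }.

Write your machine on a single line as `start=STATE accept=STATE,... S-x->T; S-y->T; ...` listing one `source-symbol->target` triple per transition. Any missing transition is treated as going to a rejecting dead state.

start=A; accept=A,D,E; A-x->A; A-y->B; B-x->C; B-y->D; C-x->C; C-y->E; D-x->A; D-y->F; E-x->A; E-y->G; F-x->F; F-y->H; G-x->C; G-y->H; H-x->H; H-y->F

Handle the two conditions separately and then intersect. One (2 states) tracks the count of `y`s modulo 2; the other (4 states) tracks partial matches of the forbidden pattern `yyy`. Each combined state is a pair, one component from each; accept when both components accept.
With 8 states:
       x  y 
>* A   A  B 
   B   C  D 
   C   C  E 
 * D   A  F 
 * E   A  G 
   F   F  H 
   G   C  H 
   H   H  F 
(> = start, * = accepting)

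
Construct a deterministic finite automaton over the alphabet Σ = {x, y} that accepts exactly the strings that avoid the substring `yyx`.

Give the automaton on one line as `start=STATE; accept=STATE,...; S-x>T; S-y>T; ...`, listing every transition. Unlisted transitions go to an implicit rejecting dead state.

start=A; accept=A,B,C; A-x>A; A-y>B; B-x>A; B-y>C; C-x>D; C-y>C; D-x>D; D-y>D

This is the complement of 'contains `yyx`'. Use the same substring-matching states — A through D holding how much of `yyx` has just been matched — but flip the accepting set: everything except the trap D accepts.
With 4 states:
       x  y 
>* A   A  B 
 * B   A  C 
 * C   D  C 
   D   D  D 
(> = start, * = accepting)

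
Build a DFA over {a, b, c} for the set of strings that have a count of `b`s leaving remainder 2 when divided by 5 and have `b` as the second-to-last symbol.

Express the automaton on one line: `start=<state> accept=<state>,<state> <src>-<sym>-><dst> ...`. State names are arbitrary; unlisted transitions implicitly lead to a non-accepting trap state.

start=q0 accept=q3,q5 q0-a->q0 q0-b->q1 q0-c->q0 q1-a->q2 q1-b->q3 q1-c->q2 q2-a->q2 q2-b->q4 q2-c->q2 q3-a->q5 q3-b->q6 q3-c->q5 q4-a->q5 q4-b->q6 q4-c->q5 q5-a->q7 q5-b->q6 q5-c->q7 q6-a->q6 q6-b->q8 q6-c->q6 q7-a->q7 q7-b->q6 q7-c->q7 q8-a->q8 q8-b->q0 q8-c->q8

Build one automaton per condition and run them in lockstep. One (5 states) tracks the count of `b`s modulo 5; the other (13 states) tracks the last 2 symbols read. Each combined state is a pair, one component from each; accept when both components accept. Equivalent product states are then merged.
A 9-state machine:
        a   b   c  
>  q0   q0  q1  q0 
   q1   q2  q3  q2 
   q2   q2  q4  q2 
 * q3   q5  q6  q5 
   q4   q5  q6  q5 
 * q5   q7  q6  q7 
   q6   q6  q8  q6 
   q7   q7  q6  q7 
   q8   q8  q0  q8 
(> = start, * = accepting)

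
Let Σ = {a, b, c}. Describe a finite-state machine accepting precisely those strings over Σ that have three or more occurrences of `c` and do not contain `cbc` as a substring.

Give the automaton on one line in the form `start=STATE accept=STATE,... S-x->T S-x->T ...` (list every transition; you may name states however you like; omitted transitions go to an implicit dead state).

start=S0 accept=S8,S9,S10 S0-a->S0 S0-b->S0 S0-c->S1 S1-a->S2 S1-b->S3 S1-c->S4 S2-a->S2 S2-b->S2 S2-c->S4 S3-a->S2 S3-b->S2 S3-c->S5 S4-a->S6 S4-b->S7 S4-c->S8 S5-a->S5 S5-b->S5 S5-c->S5 S6-a->S6 S6-b->S6 S6-c->S8 S7-a->S6 S7-b->S6 S7-c->S5 S8-a->S9 S8-b->S10 S8-c->S8 S9-a->S9 S9-b->S9 S9-c->S8 S10-a->S9 S10-b->S9 S10-c->S5

Build one automaton per condition and run them in lockstep. One (5 states) tracks the count of `c`s, saturating at 4; the other (4 states) tracks partial matches of the forbidden pattern `cbc`. Each combined state is a pair, one component from each; accept when both components accept. After merging equivalent states the machine shrinks.
          a    b    c  
>  S0     S0   S0   S1 
   S1     S2   S3   S4 
   S2     S2   S2   S4 
   S3     S2   S2   S5 
   S4     S6   S7   S8 
   S5     S5   S5   S5 
   S6     S6   S6   S8 
   S7     S6   S6   S5 
 * S8     S9  S10   S8 
 * S9     S9   S9   S8 
 * S10    S9   S9   S5 
(> = start, * = accepting)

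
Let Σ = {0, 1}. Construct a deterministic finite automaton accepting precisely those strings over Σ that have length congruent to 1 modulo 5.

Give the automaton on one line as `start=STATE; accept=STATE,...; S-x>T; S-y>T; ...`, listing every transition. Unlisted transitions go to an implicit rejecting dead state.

start=q0; accept=q1; q0-0>q1; q0-1>q1; q1-0>q2; q1-1>q2; q2-0>q3; q2-1>q3; q3-0>q4; q3-1>q4; q4-0>q0; q4-1>q0

Only the length mod 5 matters, so use a 5-cycle: from any state, every input symbol moves to the next state, wrapping q4 back to q0. Mark q1 accepting.
        0   1  
>  q0   q1  q1 
 * q1   q2  q2 
   q2   q3  q3 
   q3   q4  q4 
   q4   q0  q0 
(> = start, * = accepting)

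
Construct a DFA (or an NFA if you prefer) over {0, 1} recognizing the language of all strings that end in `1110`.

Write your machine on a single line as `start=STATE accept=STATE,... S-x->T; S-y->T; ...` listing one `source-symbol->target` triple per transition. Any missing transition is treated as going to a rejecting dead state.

Remember how much of `1110` the current input suffix matches. State q0 means no match yet; q1 means the last symbol is `1`; q2 means the last 2 symbols are `11`; q3 means the last 3 symbols are `111`; q4 means the last 4 symbols are `1110`. Only q4 accepts. On a mismatch, fall back to the longest proper suffix that is still a prefix of `1110`.
5 states suffice.
        0   1  
>  q0   q0  q1 
   q1   q0  q2 
   q2   q0  q3 
   q3   q4  q3 
 * q4   q0  q1 
(> = start, * = accepting)

start=q0; accept=q4; q0-0->q0; q0-1->q1; q1-0->q0; q1-1->q2; q2-0->q0; q2-1->q3; q3-0->q4; q3-1->q3; q4-0->q0; q4-1->q1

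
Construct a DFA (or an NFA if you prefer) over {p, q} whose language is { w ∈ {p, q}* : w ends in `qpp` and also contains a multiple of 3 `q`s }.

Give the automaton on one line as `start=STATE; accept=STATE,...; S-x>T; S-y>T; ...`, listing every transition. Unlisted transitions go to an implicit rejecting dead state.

start=s0; accept=s5; s0-p>s0; s0-q>s1; s1-p>s1; s1-q>s2; s2-p>s2; s2-q>s3; s3-p>s4; s3-q>s1; s4-p>s5; s4-q>s1; s5-p>s0; s5-q>s1

Build one automaton per condition and run them in lockstep. The first has 4 states tracking how much of the suffix `qpp` has currently been matched; the second has 3 states tracking the count of `q`s modulo 3. A product state is a pair (one from each), accepting exactly when both do. After merging equivalent states the machine shrinks.
        p   q  
>  s0   s0  s1 
   s1   s1  s2 
   s2   s2  s3 
   s3   s4  s1 
   s4   s5  s1 
 * s5   s0  s1 
(> = start, * = accepting)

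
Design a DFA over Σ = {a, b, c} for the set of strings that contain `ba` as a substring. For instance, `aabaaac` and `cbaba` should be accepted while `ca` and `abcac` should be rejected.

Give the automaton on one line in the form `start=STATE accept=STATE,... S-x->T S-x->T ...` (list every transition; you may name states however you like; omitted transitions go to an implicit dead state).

start=S0 accept=S2 S0-a->S0 S0-b->S1 S0-c->S0 S1-a->S2 S1-b->S1 S1-c->S0 S2-a->S2 S2-b->S2 S2-c->S2

Track how much of `ba` has been matched so far: state S0 is no progress, S2 is the absorbing accept state reached once `ba` has occurred. Intermediate states record partial matches; on a mismatch, fall back to the longest reusable overlap.
        a   b   c  
>  S0   S0  S1  S0 
   S1   S2  S1  S0 
 * S2   S2  S2  S2 
(> = start, * = accepting)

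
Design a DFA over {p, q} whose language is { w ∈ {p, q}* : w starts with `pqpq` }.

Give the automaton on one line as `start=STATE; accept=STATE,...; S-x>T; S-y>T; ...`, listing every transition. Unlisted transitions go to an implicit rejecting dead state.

Walk along `pqpq` while the input agrees: from S0 take `p` to S1, and so on. Any deviation drops to the rejecting sink S5. Once S4 is reached the prefix is confirmed and every continuation is accepted.
        p   q  
>  S0   S1  S5 
   S1   S5  S2 
   S2   S3  S5 
   S3   S5  S4 
 * S4   S4  S4 
   S5   S5  S5 
(> = start, * = accepting)

start=S0; accept=S4; S0-p>S1; S0-q>S5; S1-p>S5; S1-q>S2; S2-p>S3; S2-q>S5; S3-p>S5; S3-q>S4; S4-p>S4; S4-q>S4; S5-p>S5; S5-q>S5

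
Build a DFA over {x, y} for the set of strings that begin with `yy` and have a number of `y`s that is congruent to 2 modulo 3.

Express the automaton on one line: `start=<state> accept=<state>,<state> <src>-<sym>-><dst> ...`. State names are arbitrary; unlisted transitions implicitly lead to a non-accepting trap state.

start=S0 accept=S4 S0-x->S1 S0-y->S2 S1-x->S1 S1-y->S3 S2-x->S3 S2-y->S4 S3-x->S3 S3-y->S5 S4-x->S4 S4-y->S6 S5-x->S5 S5-y->S1 S6-x->S6 S6-y->S7 S7-x->S7 S7-y->S4

Handle the two conditions separately and then intersect. The first has 4 states tracking whether the input so far still matches the prefix `yy`; the second has 3 states tracking the count of `y`s modulo 3. A product state is a pair (one from each), accepting exactly when both do.
With 8 states:
        x   y  
>  S0   S1  S2 
   S1   S1  S3 
   S2   S3  S4 
   S3   S3  S5 
 * S4   S4  S6 
   S5   S5  S1 
   S6   S6  S7 
   S7   S7  S4 
(> = start, * = accepting)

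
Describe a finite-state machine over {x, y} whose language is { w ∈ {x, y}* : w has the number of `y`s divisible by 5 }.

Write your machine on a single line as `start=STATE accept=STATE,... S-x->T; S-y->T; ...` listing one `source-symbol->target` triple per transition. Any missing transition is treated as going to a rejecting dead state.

The only thing that matters is how many `y`s have appeared, reduced mod 5. Use one state per residue: q0 for 0, …, q4 for 4. Reading `y` moves to the next residue; anything else stays put. q0 is accepting.
A 5-state machine:
        x   y  
>* q0   q0  q1 
   q1   q1  q2 
   q2   q2  q3 
   q3   q3  q4 
   q4   q4  q0 
(> = start, * = accepting)

start=q0; accept=q0; q0-x->q0; q0-y->q1; q1-x->q1; q1-y->q2; q2-x->q2; q2-y->q3; q3-x->q3; q3-y->q4; q4-x->q4; q4-y->q0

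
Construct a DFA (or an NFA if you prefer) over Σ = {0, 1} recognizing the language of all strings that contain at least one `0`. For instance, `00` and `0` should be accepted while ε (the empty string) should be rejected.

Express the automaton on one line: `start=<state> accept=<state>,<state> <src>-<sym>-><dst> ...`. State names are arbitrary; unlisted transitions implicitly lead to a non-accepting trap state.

start=A accept=B,C A-0->B A-1->A B-0->C B-1->B C-0->C C-1->C

Count `0`s, saturating at 2: state A means no `0` yet, B means one `0` seen, C means more than one. Each `0` increments (capped at C); other symbols loop. Accept from {B, C}.
A 3-state machine:
       0  1 
>  A   B  A 
 * B   C  B 
 * C   C  C 
(> = start, * = accepting)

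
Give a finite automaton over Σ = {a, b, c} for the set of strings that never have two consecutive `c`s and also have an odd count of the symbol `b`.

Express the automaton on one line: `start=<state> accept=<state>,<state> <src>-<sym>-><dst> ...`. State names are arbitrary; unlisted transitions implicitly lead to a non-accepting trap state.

start=q0 accept=q1,q3 q0-a->q0 q0-b->q1 q0-c->q2 q1-a->q1 q1-b->q0 q1-c->q3 q2-a->q0 q2-b->q1 q2-c->q4 q3-a->q1 q3-b->q0 q3-c->q4 q4-a->q4 q4-b->q4 q4-c->q4

Handle the two conditions separately and then intersect. One (3 states) tracks partial matches of the forbidden pattern `cc`; the other (2 states) tracks the count of `b`s modulo 2. Each combined state is a pair, one component from each; accept when both components accept. Minimizing collapses redundant product states.
A 5-state machine:
        a   b   c  
>  q0   q0  q1  q2 
 * q1   q1  q0  q3 
   q2   q0  q1  q4 
 * q3   q1  q0  q4 
   q4   q4  q4  q4 
(> = start, * = accepting)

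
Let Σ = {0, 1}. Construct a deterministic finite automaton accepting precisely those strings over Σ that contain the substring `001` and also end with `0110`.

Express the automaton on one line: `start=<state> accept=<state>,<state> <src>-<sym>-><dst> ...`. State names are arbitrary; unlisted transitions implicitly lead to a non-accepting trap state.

start=q0 accept=q5 q0-0->q1 q0-1->q0 q1-0->q2 q1-1->q0 q2-0->q2 q2-1->q3 q3-0->q2 q3-1->q4 q4-0->q5 q4-1->q6 q5-0->q2 q5-1->q3 q6-0->q2 q6-1->q6

Handle the two conditions separately and then intersect. The first has 4 states tracking whether and how much of `001` has been seen; the second has 5 states tracking how much of the suffix `0110` has currently been matched. A product state is a pair (one from each), accepting exactly when both do. After merging equivalent states the machine shrinks.
        0   1  
>  q0   q1  q0 
   q1   q2  q0 
   q2   q2  q3 
   q3   q2  q4 
   q4   q5  q6 
 * q5   q2  q3 
   q6   q2  q6 
(> = start, * = accepting)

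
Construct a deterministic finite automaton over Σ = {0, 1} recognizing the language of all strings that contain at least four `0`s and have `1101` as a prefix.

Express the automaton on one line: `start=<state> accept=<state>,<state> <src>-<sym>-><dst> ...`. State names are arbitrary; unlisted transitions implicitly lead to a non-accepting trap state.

start=q0 accept=q8 q0-0->q1 q0-1->q2 q1-0->q1 q1-1->q1 q2-0->q1 q2-1->q3 q3-0->q4 q3-1->q1 q4-0->q1 q4-1->q5 q5-0->q6 q5-1->q5 q6-0->q7 q6-1->q6 q7-0->q8 q7-1->q7 q8-0->q8 q8-1->q8

Handle the two conditions separately and then intersect. One (6 states) tracks the count of `0`s, saturating at 5; the other (6 states) tracks whether the input so far still matches the prefix `1101`. Each combined state is a pair, one component from each; accept when both components accept. Equivalent product states are then merged.
        0   1  
>  q0   q1  q2 
   q1   q1  q1 
   q2   q1  q3 
   q3   q4  q1 
   q4   q1  q5 
   q5   q6  q5 
   q6   q7  q6 
   q7   q8  q7 
 * q8   q8  q8 
(> = start, * = accepting)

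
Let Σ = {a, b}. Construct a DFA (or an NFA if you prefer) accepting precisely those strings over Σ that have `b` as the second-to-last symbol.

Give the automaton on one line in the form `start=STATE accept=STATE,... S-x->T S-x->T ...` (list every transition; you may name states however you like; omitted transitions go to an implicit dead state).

start=q0 accept=q5,q6 q0-a->q1 q0-b->q2 q1-a->q3 q1-b->q4 q2-a->q5 q2-b->q6 q3-a->q3 q3-b->q4 q4-a->q5 q4-b->q6 q5-a->q3 q5-b->q4 q6-a->q5 q6-b->q6

A DFA must remember the last 2 symbols (since which symbol is second-to-last isn't known until the input ends). Use one state per possible window of the last ≤2 symbols; accept from those whose window starts with `b`.
7 states suffice.
        a   b  
>  q0   q1  q2 
   q1   q3  q4 
   q2   q5  q6 
   q3   q3  q4 
   q4   q5  q6 
 * q5   q3  q4 
 * q6   q5  q6 
(> = start, * = accepting)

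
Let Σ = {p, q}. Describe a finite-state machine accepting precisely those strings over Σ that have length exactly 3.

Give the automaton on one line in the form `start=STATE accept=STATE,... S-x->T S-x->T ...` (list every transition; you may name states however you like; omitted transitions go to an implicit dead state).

Count input length up to 4: every symbol moves from A toward E, which means 'more than 3' and absorbs. Accept from {D}.
5 states suffice.
       p  q 
>  A   B  B 
   B   C  C 
   C   D  D 
 * D   E  E 
   E   E  E 
(> = start, * = accepting)

start=A accept=D A-p->B A-q->B B-p->C B-q->C C-p->D C-q->D D-p->E D-q->E E-p->E E-q->E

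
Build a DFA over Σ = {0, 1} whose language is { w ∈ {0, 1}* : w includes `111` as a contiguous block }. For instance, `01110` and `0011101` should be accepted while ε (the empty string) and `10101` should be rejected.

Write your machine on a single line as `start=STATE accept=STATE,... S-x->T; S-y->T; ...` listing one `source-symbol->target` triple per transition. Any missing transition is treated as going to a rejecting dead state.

States q0..q2 record the length of the longest prefix of `111` that matches the current input suffix. Reaching q3 means `111` has been seen, and we stay there forever. Accept from q3.
With 4 states:
        0   1  
>  q0   q0  q1 
   q1   q0  q2 
   q2   q0  q3 
 * q3   q3  q3 
(> = start, * = accepting)

start=q0; accept=q3; q0-0->q0; q0-1->q1; q1-0->q0; q1-1->q2; q2-0->q0; q2-1->q3; q3-0->q3; q3-1->q3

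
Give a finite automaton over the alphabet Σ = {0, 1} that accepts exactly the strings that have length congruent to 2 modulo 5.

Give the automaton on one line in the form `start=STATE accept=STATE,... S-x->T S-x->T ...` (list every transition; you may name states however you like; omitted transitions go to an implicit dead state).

start=s0 accept=s2 s0-0->s1 s0-1->s1 s1-0->s2 s1-1->s2 s2-0->s3 s2-1->s3 s3-0->s4 s3-1->s4 s4-0->s0 s4-1->s0

Count input length modulo 5: every symbol advances one step around the cycle s0 → s1 → s2 → s3 → s4 → s0. Accept at s2.
With 5 states:
        0   1  
>  s0   s1  s1 
   s1   s2  s2 
 * s2   s3  s3 
   s3   s4  s4 
   s4   s0  s0 
(> = start, * = accepting)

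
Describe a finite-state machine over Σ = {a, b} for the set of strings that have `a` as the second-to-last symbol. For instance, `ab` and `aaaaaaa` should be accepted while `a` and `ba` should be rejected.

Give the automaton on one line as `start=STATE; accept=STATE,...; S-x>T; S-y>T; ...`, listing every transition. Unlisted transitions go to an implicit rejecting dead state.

Because acceptance depends on a position counted from the end, the machine has to buffer the most recent 2 symbols. Make each state the string of the last up-to-2 symbols read; on input `x` shift the window left and append `x`. Accept when the buffered window has length 2 and begins with `a`.
        a   b  
>  S0   S1  S2 
   S1   S3  S4 
   S2   S5  S6 
 * S3   S3  S4 
 * S4   S5  S6 
   S5   S3  S4 
   S6   S5  S6 
(> = start, * = accepting)

start=S0; accept=S3,S4; S0-a>S1; S0-b>S2; S1-a>S3; S1-b>S4; S2-a>S5; S2-b>S6; S3-a>S3; S3-b>S4; S4-a>S5; S4-b>S6; S5-a>S3; S5-b>S4; S6-a>S5; S6-b>S6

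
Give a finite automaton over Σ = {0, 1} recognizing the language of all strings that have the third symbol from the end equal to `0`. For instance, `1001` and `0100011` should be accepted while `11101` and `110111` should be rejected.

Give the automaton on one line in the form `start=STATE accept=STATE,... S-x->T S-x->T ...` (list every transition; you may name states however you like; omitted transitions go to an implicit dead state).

start=q0 accept=q7,q8,q9,q10 q0-0->q1 q0-1->q2 q1-0->q3 q1-1->q4 q2-0->q5 q2-1->q6 q3-0->q7 q3-1->q8 q4-0->q9 q4-1->q10 q5-0->q11 q5-1->q12 q6-0->q13 q6-1->q14 q7-0->q7 q7-1->q8 q8-0->q9 q8-1->q10 q9-0->q11 q9-1->q12 q10-0->q13 q10-1->q14 q11-0->q7 q11-1->q8 q12-0->q9 q12-1->q10 q13-0->q11 q13-1->q12 q14-0->q13 q14-1->q14

Because acceptance depends on a position counted from the end, the machine has to buffer the most recent 3 symbols. Make each state the string of the last up-to-3 symbols read; on input `x` shift the window left and append `x`. Accept when the buffered window has length 3 and begins with `0`.
          0    1  
>  q0     q1   q2 
   q1     q3   q4 
   q2     q5   q6 
   q3     q7   q8 
   q4     q9  q10 
   q5    q11  q12 
   q6    q13  q14 
 * q7     q7   q8 
 * q8     q9  q10 
 * q9    q11  q12 
 * q10   q13  q14 
   q11    q7   q8 
   q12    q9  q10 
   q13   q11  q12 
   q14   q13  q14 
(> = start, * = accepting)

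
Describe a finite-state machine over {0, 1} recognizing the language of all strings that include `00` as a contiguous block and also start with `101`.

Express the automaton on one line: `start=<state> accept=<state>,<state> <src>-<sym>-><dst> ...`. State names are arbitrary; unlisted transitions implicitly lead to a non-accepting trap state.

Build one automaton per condition and run them in lockstep. One (3 states) tracks whether and how much of `00` has been seen; the other (5 states) tracks whether the input so far still matches the prefix `101`. Each combined state is a pair, one component from each; accept when both components accept.
With 9 states:
        0   1  
>  S0   S1  S2 
   S1   S3  S4 
   S2   S5  S4 
   S3   S3  S3 
   S4   S1  S4 
   S5   S3  S6 
   S6   S7  S6 
   S7   S8  S6 
 * S8   S8  S8 
(> = start, * = accepting)

start=S0 accept=S8 S0-0->S1 S0-1->S2 S1-0->S3 S1-1->S4 S2-0->S5 S2-1->S4 S3-0->S3 S3-1->S3 S4-0->S1 S4-1->S4 S5-0->S3 S5-1->S6 S6-0->S7 S6-1->S6 S7-0->S8 S7-1->S6 S8-0->S8 S8-1->S8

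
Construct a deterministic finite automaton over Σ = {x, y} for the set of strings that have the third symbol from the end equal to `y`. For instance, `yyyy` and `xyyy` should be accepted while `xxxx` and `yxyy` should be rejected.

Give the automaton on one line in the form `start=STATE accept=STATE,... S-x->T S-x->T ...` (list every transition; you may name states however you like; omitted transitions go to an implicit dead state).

start=q0 accept=q11,q12,q13,q14 q0-x->q1 q0-y->q2 q1-x->q3 q1-y->q4 q2-x->q5 q2-y->q6 q3-x->q7 q3-y->q8 q4-x->q9 q4-y->q10 q5-x->q11 q5-y->q12 q6-x->q13 q6-y->q14 q7-x->q7 q7-y->q8 q8-x->q9 q8-y->q10 q9-x->q11 q9-y->q12 q10-x->q13 q10-y->q14 q11-x->q7 q11-y->q8 q12-x->q9 q12-y->q10 q13-x->q11 q13-y->q12 q14-x->q13 q14-y->q14

A DFA must remember the last 3 symbols (since which symbol is third-to-last isn't known until the input ends). Use one state per possible window of the last ≤3 symbols; accept from those whose window starts with `y`.
With 15 states:
          x    y  
>  q0     q1   q2 
   q1     q3   q4 
   q2     q5   q6 
   q3     q7   q8 
   q4     q9  q10 
   q5    q11  q12 
   q6    q13  q14 
   q7     q7   q8 
   q8     q9  q10 
   q9    q11  q12 
   q10   q13  q14 
 * q11    q7   q8 
 * q12    q9  q10 
 * q13   q11  q12 
 * q14   q13  q14 
(> = start, * = accepting)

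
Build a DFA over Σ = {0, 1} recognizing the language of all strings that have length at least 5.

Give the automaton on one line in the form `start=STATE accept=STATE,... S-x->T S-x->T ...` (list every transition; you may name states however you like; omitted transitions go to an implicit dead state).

Count input length up to 6: every symbol moves from s0 toward s6, which means 'more than 5' and absorbs. Accept from {s5, s6}.
7 states suffice.
        0   1  
>  s0   s1  s1 
   s1   s2  s2 
   s2   s3  s3 
   s3   s4  s4 
   s4   s5  s5 
 * s5   s6  s6 
 * s6   s6  s6 
(> = start, * = accepting)

start=s0 accept=s5,s6 s0-0->s1 s0-1->s1 s1-0->s2 s1-1->s2 s2-0->s3 s2-1->s3 s3-0->s4 s3-1->s4 s4-0->s5 s4-1->s5 s5-0->s6 s5-1->s6 s6-0->s6 s6-1->s6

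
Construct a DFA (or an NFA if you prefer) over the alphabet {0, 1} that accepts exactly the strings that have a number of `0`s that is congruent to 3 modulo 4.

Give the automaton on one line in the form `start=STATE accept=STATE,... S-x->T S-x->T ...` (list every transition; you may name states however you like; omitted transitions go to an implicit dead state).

start=S0 accept=S3 S0-0->S1 S0-1->S0 S1-0->S2 S1-1->S1 S2-0->S3 S2-1->S2 S3-0->S0 S3-1->S3

Keep the running count of `0`s modulo 4: each `0` advances along the cycle S0 → S1 → S2 → S3 → S0 while other symbols loop. Accept at S3.
With 4 states:
        0   1  
>  S0   S1  S0 
   S1   S2  S1 
   S2   S3  S2 
 * S3   S0  S3 
(> = start, * = accepting)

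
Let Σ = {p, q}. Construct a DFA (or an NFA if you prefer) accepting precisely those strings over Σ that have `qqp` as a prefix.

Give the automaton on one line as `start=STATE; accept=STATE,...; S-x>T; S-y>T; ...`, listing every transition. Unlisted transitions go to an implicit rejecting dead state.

start=s0; accept=s3; s0-p>s4; s0-q>s1; s1-p>s4; s1-q>s2; s2-p>s3; s2-q>s4; s3-p>s3; s3-q>s3; s4-p>s4; s4-q>s4

Check the first 3 symbols one by one: s0 through s2 record how many have matched `qqp` so far; any wrong symbol goes to the dead state s4. After all 3 match we enter the accepting sink s3.
A 5-state machine:
        p   q  
>  s0   s4  s1 
   s1   s4  s2 
   s2   s3  s4 
 * s3   s3  s3 
   s4   s4  s4 
(> = start, * = accepting)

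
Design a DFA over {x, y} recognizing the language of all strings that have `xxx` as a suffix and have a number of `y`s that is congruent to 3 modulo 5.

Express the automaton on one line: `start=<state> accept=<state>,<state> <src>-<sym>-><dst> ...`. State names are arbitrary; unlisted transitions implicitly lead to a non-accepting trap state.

Run two small machines in parallel and take their product. One (4 states) tracks how much of the suffix `xxx` has currently been matched; the other (5 states) tracks the count of `y`s modulo 5. Each combined state is a pair, one component from each; accept when both components accept.
20 states suffice.
          x    y  
>  S0     S1   S2 
   S1     S3   S2 
   S2     S4   S5 
   S3     S6   S2 
   S4     S7   S5 
   S5     S8   S9 
   S6     S6   S2 
   S7    S10   S5 
   S8    S11   S9 
   S9    S12  S13 
   S10   S10   S5 
   S11   S14   S9 
   S12   S15  S13 
   S13   S16   S0 
   S14   S14   S9 
   S15   S17  S13 
   S16   S18   S0 
 * S17   S17  S13 
   S18   S19   S0 
   S19   S19   S0 
(> = start, * = accepting)

start=S0 accept=S17 S0-x->S1 S0-y->S2 S1-x->S3 S1-y->S2 S2-x->S4 S2-y->S5 S3-x->S6 S3-y->S2 S4-x->S7 S4-y->S5 S5-x->S8 S5-y->S9 S6-x->S6 S6-y->S2 S7-x->S10 S7-y->S5 S8-x->S11 S8-y->S9 S9-x->S12 S9-y->S13 S10-x->S10 S10-y->S5 S11-x->S14 S11-y->S9 S12-x->S15 S12-y->S13 S13-x->S16 S13-y->S0 S14-x->S14 S14-y->S9 S15-x->S17 S15-y->S13 S16-x->S18 S16-y->S0 S17-x->S17 S17-y->S13 S18-x->S19 S18-y->S0 S19-x->S19 S19-y->S0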